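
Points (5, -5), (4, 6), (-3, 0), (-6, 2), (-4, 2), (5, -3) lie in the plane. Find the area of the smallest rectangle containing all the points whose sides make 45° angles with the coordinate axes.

126

In coordinates u = x + y, v = x − y the rectangle is axis-aligned; the map (x,y)→(u,v) scales areas by 2.
u-values: 0, 10, -3, -4, -2, 2; range = 10 − (-4) = 14.
v-values: 10, -2, -3, -8, -6, 8; range = 10 − (-8) = 18.
Area = (14 × 18) / 2 = 126.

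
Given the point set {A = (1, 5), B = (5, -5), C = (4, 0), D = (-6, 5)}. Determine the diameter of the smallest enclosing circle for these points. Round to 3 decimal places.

The minimum enclosing circle of a finite set is fixed by two of the points (as a diameter) or three (as a circumcircle).
The farthest pair is B–D with squared distance 221. The circle on this segment as diameter has centre (-0.5, 0) and r² = 221/4 = 55.25.
Check A: distance² to centre = 27.25 ≤ 55.25, so it lies inside.
All remaining points lie in this disk, and no smaller disk contains both endpoints, so this is the minimum enclosing circle.
Diameter = 2r = 2√(55.25) ≈ 14.866.

14.866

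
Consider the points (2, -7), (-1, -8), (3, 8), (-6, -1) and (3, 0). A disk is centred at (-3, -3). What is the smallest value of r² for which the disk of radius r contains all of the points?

157

The required radius is the distance from (-3, -3) to the farthest point.
Squared distances: 41, 29, 157, 13, 45.
Maximum is 157, attained at (3, 8).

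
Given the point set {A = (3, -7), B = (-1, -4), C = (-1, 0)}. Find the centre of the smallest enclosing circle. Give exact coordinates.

Side lengths²: AB² = 25, AC² = 65, BC² = 16.
Since AC² = 65 ≥ 25 + 16 = 41, the angle opposite AC is not acute, so the smallest enclosing circle has AC as diameter.
Centre = midpoint of AC = (1, -3.5), r² = 65/4 = 16.25.
Centre = (1, -3.5).

(1, -3.5)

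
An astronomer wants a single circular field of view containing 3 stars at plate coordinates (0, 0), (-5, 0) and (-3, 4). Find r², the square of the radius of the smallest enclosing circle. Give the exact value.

Call the three points A, B, C in the order given.
Side lengths²: AB² = 25, AC² = 25, BC² = 20.
Since AC² = 25 < 25 + 20 = 45, the triangle is acute, so the smallest enclosing circle is the circumcircle.
Circumcentre = (-2.5, 1.25), r² = 7.8125.

7.8125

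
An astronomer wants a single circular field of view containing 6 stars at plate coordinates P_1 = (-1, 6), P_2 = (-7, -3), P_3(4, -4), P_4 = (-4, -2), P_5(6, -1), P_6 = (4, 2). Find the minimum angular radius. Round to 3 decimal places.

The minimum enclosing circle of a finite set is fixed by two of the points (as a diameter) or three (as a circumcircle).
The minimum enclosing circle is determined by three boundary points: P_1, P_2, P_5.
Their circumcentre is (-0.7, -0.7) with r² = 44.98.
The farthest remaining point P_3 is at distance² 32.98 ≤ 44.98.
r = √(44.98) ≈ 6.707.

6.707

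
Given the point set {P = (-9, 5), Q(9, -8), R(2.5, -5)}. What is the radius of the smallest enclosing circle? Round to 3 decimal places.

11.102

Side lengths²: PQ² = 493, PR² = 232.25, QR² = 51.25.
Since PQ² = 493 ≥ 232.25 + 51.25 = 283.5, the angle opposite PQ is not acute, so the smallest enclosing circle has PQ as diameter.
Centre = midpoint of PQ = (0, -1.5), r² = 493/4 = 123.25.
r = √(123.25) ≈ 11.102.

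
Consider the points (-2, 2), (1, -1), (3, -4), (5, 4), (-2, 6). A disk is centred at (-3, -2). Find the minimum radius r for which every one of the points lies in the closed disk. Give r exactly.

The required radius is the distance from (-3, -2) to the farthest point.
Squared distances: 17, 17, 40, 100, 65.
Maximum is 100, attained at (5, 4).
r = √100 = 10.

10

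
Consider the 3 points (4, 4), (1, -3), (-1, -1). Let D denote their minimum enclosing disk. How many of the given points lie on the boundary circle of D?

3

Call the three points A, B, C in the order given.
Side lengths²: AB² = 58, AC² = 50, BC² = 8.
Since AB² = 58 ≥ 50 + 8 = 58, the angle opposite AB is not acute, so the smallest enclosing circle has AB as diameter.
Centre = midpoint of AB = (2.5, 0.5), r² = 58/4 = 14.5.
The points at distance exactly r from the centre are (4, 4), (1, -3), (-1, -1) — 3 points.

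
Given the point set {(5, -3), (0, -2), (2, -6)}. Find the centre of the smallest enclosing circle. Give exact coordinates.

Call the three points A, B, C in the order given.
Side lengths²: AB² = 26, AC² = 18, BC² = 20.
Since AB² = 26 < 20 + 18 = 38, the triangle is acute, so the smallest enclosing circle is the circumcircle.
Circumcentre = (7/3, -10/3), r² = 65/9.
Centre = (7/3, -10/3).

(7/3, -10/3)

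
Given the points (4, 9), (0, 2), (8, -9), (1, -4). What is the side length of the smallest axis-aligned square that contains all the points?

The bounding box has width 8 and height 18.
An axis-aligned square enclosing the set must have side ≥ max(width, height).
So the minimum side is max(8, 18) = 18.

18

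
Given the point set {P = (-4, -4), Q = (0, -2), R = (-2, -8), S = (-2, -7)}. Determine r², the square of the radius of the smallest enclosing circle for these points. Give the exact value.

10

A smallest enclosing disk is always determined by at most three of the input points on its boundary.
The farthest pair is Q–R with squared distance 40. The circle on this segment as diameter has centre (-1, -5) and r² = 40/4 = 10.
Check P: distance² to centre = 10 ≤ 10, so it lies inside.
All remaining points lie in this disk, and no smaller disk contains both endpoints, so this is the minimum enclosing circle.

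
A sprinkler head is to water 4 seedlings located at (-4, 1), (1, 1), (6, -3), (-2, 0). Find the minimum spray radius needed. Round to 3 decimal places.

5.385

By Welzl's lemma the MEC is supported by two points (diametrically opposite) or three points (on a circumcircle).
The farthest pair is (-4, 1)–(6, -3) with squared distance 116. The circle on this segment as diameter has centre (1, -1) and r² = 116/4 = 29.
Check (1, 1): distance² to centre = 4 ≤ 29, so it lies inside.
All remaining points lie in this disk, and no smaller disk contains both endpoints, so this is the minimum enclosing circle.
r = √29 ≈ 5.385.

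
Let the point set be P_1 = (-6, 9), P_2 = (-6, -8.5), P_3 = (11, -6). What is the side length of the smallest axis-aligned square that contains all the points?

The bounding box has width 17 and height 17.5.
An axis-aligned square enclosing the set must have side ≥ max(width, height).
So the minimum side is max(17, 17.5) = 17.5.

17.5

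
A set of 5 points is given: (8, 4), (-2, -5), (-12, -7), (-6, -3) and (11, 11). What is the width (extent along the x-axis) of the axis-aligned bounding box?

23

max x = 11, min x = -12, so width = 23.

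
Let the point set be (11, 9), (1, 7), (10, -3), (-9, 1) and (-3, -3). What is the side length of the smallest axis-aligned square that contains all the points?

The bounding box has width 20 and height 12.
An axis-aligned square enclosing the set must have side ≥ max(width, height).
So the minimum side is max(20, 12) = 20.

20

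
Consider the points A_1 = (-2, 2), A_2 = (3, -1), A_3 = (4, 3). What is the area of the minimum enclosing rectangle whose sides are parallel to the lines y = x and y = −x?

28

In coordinates u = x + y, v = x − y the rectangle is axis-aligned; the map (x,y)→(u,v) scales areas by 2.
u-values: 0, 2, 7; range = 7 − 0 = 7.
v-values: -4, 4, 1; range = 4 − (-4) = 8.
Area = (7 × 8) / 2 = 28.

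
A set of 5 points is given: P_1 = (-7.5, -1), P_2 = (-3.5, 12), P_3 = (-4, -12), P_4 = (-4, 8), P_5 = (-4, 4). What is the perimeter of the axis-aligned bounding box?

56

Width = max x − min x = -3.5 − (-7.5) = 4.
Height = max y − min y = 12 − (-12) = 24.
Perimeter = 2(4 + 24) = 56.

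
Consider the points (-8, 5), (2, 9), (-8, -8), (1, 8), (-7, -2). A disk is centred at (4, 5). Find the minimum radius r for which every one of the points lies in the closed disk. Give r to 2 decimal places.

17.69

The required radius is the distance from (4, 5) to the farthest point.
Squared distances: 144, 20, 313, 18, 170.
Maximum is 313, attained at (-8, -8).
r = √313 ≈ 17.69.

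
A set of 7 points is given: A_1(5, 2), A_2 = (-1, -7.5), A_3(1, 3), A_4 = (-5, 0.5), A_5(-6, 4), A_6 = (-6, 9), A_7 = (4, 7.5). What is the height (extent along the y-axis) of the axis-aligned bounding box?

16.5

max y = 9, min y = -7.5, so height = 16.5.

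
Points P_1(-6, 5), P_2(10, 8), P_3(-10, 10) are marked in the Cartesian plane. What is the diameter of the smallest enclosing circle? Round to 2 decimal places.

Side lengths²: P_1P_2² = 265, P_1P_3² = 41, P_2P_3² = 404.
Since P_2P_3² = 404 ≥ 265 + 41 = 306, the angle opposite P_2P_3 is not acute, so the smallest enclosing circle has P_2P_3 as diameter.
Centre = midpoint of P_2P_3 = (0, 9), r² = 404/4 = 101.
Diameter = 2r = 2√101 ≈ 20.10.

20.10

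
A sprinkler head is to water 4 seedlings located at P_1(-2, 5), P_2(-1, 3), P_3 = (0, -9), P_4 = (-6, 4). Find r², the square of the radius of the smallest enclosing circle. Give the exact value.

By Welzl's lemma the MEC is supported by two points (diametrically opposite) or three points (on a circumcircle).
The minimum enclosing circle is determined by three boundary points: P_1, P_3, P_4.
Their circumcentre is (-135/58, -127/58) with r² = 87125/1682.
The farthest remaining point P_2 is at distance² 48265/1682 ≤ 87125/1682.

87125/1682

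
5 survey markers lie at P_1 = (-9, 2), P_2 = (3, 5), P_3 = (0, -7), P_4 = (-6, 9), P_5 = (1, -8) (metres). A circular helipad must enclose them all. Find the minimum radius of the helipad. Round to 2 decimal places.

9.19

A smallest enclosing disk is always determined by at most three of the input points on its boundary.
The farthest pair is P_4–P_5 with squared distance 338. The circle on this segment as diameter has centre (-2.5, 0.5) and r² = 338/4 = 84.5.
Check P_1: distance² to centre = 44.5 ≤ 84.5, so it lies inside.
All remaining points lie in this disk, and no smaller disk contains both endpoints, so this is the minimum enclosing circle.
r = √(84.5) ≈ 9.19.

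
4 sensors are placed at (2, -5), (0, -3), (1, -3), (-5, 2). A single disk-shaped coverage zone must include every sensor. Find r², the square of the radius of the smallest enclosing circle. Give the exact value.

24.5

A smallest enclosing disk is always determined by at most three of the input points on its boundary.
The farthest pair is (2, -5)–(-5, 2) with squared distance 98. The circle on this segment as diameter has centre (-1.5, -1.5) and r² = 98/4 = 24.5.
Check (0, -3): distance² to centre = 4.5 ≤ 24.5, so it lies inside.
All remaining points lie in this disk, and no smaller disk contains both endpoints, so this is the minimum enclosing circle.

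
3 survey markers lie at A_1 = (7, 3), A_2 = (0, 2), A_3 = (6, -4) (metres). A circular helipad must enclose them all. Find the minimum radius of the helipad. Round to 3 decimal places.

4.419

Side lengths²: A_1A_2² = 50, A_1A_3² = 50, A_2A_3² = 72.
Since A_2A_3² = 72 < 50 + 50 = 100, the triangle is acute, so the smallest enclosing circle is the circumcircle.
Circumcentre = (3.875, -0.125), r² = 19.53125.
r = √(19.53125) ≈ 4.419.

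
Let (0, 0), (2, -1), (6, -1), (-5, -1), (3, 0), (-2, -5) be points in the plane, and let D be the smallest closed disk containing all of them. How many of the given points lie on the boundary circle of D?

2

The minimum enclosing circle of a finite set is fixed by two of the points (as a diameter) or three (as a circumcircle).
The farthest pair is (6, -1)–(-5, -1) with squared distance 121. The circle on this segment as diameter has centre (0.5, -1) and r² = 121/4 = 30.25.
Check (0, 0): distance² to centre = 1.25 ≤ 30.25, so it lies inside.
All remaining points lie in this disk, and no smaller disk contains both endpoints, so this is the minimum enclosing circle.
The points at distance exactly r from the centre are (6, -1), (-5, -1) — 2 points.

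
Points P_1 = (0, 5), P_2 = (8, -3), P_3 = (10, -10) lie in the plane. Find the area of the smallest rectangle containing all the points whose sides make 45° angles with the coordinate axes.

62.5

In coordinates u = x + y, v = x − y the rectangle is axis-aligned; the map (x,y)→(u,v) scales areas by 2.
u-values: 5, 5, 0; range = 5 − 0 = 5.
v-values: -5, 11, 20; range = 20 − (-5) = 25.
Area = (5 × 25) / 2 = 62.5.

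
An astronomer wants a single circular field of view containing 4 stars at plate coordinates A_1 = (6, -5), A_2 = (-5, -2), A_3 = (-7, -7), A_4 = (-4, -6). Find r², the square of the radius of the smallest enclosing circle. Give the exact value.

The farthest pair is A_1–A_3 with squared distance 173. The circle on this segment as diameter has centre (-0.5, -6) and r² = 173/4 = 43.25.
Check A_2: distance² to centre = 36.25 ≤ 43.25, so it lies inside.
All remaining points lie in this disk, and no smaller disk contains both endpoints, so this is the minimum enclosing circle.

43.25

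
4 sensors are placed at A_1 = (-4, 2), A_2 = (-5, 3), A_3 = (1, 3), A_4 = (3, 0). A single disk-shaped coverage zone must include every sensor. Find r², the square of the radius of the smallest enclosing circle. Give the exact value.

By Welzl's lemma the MEC is supported by two points (diametrically opposite) or three points (on a circumcircle).
The farthest pair is A_2–A_4 with squared distance 73. The circle on this segment as diameter has centre (-1, 1.5) and r² = 73/4 = 18.25.
Check A_1: distance² to centre = 9.25 ≤ 18.25, so it lies inside.
All remaining points lie in this disk, and no smaller disk contains both endpoints, so this is the minimum enclosing circle.

18.25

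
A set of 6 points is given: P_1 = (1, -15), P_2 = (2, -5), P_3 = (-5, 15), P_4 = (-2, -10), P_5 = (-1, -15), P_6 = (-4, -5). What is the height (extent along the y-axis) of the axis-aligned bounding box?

30

max y = 15, min y = -15, so height = 30.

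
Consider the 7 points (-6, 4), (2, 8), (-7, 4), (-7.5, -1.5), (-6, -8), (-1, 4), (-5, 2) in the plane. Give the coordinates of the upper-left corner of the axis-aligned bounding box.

(-7.5, 8)

x-range [-7.5, 2], y-range [-8, 8].
The upper-left corner is (-7.5, 8).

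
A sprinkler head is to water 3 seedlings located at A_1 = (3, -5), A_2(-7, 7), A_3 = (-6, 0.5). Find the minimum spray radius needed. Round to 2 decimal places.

7.81

Side lengths²: A_1A_2² = 244, A_1A_3² = 111.25, A_2A_3² = 43.25.
Since A_1A_2² = 244 ≥ 111.25 + 43.25 = 154.5, the angle opposite A_1A_2 is not acute, so the smallest enclosing circle has A_1A_2 as diameter.
Centre = midpoint of A_1A_2 = (-2, 1), r² = 244/4 = 61.
r = √61 ≈ 7.81.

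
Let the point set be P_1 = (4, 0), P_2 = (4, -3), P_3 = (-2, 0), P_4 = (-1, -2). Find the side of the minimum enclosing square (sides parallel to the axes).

6

The bounding box has width 6 and height 3.
An axis-aligned square enclosing the set must have side ≥ max(width, height).
So the minimum side is max(6, 3) = 6.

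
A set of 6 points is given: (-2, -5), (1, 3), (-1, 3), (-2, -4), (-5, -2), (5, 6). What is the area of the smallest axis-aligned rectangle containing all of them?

x ranges over [-5, 5], width 10.
y ranges over [-5, 6], height 11.
Area = 10 × 11 = 110.

110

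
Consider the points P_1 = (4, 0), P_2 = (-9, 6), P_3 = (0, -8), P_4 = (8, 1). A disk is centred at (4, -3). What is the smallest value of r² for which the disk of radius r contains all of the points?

The required radius is the distance from (4, -3) to the farthest point.
Squared distances: 9, 250, 41, 32.
Maximum is 250, attained at P_2.

250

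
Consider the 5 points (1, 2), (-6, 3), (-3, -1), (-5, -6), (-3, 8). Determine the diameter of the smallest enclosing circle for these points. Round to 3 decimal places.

14.142

A smallest enclosing disk is always determined by at most three of the input points on its boundary.
The farthest pair is (-5, -6)–(-3, 8) with squared distance 200. The circle on this segment as diameter has centre (-4, 1) and r² = 200/4 = 50.
Check (1, 2): distance² to centre = 26 ≤ 50, so it lies inside.
All remaining points lie in this disk, and no smaller disk contains both endpoints, so this is the minimum enclosing circle.
Diameter = 2r = 2√50 ≈ 14.142.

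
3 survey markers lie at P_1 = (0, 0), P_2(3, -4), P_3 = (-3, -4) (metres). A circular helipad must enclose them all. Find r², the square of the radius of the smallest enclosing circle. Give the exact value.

Side lengths²: P_1P_2² = 25, P_1P_3² = 25, P_2P_3² = 36.
Since P_2P_3² = 36 < 25 + 25 = 50, the triangle is acute, so the smallest enclosing circle is the circumcircle.
Circumcentre = (0, -3.125), r² = 9.765625.

9.765625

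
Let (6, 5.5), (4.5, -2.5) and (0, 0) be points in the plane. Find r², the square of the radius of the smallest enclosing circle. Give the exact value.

1325/72

Call the three points A, B, C in the order given.
Side lengths²: AB² = 66.25, AC² = 66.25, BC² = 26.5.
Since AC² = 66.25 < 66.25 + 26.5 = 92.75, the triangle is acute, so the smallest enclosing circle is the circumcircle.
Circumcentre = (47/12, 1.75), r² = 1325/72.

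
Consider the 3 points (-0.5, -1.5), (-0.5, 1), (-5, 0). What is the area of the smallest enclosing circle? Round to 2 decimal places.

18.54

Call the three points A, B, C in the order given.
Side lengths²: AB² = 6.25, AC² = 22.5, BC² = 21.25.
Since AC² = 22.5 < 21.25 + 6.25 = 27.5, the triangle is acute, so the smallest enclosing circle is the circumcircle.
Circumcentre = (-31/12, -0.25), r² = 425/72.
Area = π·r² = π·425/72 ≈ 18.54.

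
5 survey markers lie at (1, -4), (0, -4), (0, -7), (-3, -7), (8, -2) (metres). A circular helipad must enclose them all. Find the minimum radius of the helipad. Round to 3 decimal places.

The farthest pair is (-3, -7)–(8, -2) with squared distance 146. The circle on this segment as diameter has centre (2.5, -4.5) and r² = 146/4 = 36.5.
Check (1, -4): distance² to centre = 2.5 ≤ 36.5, so it lies inside.
All remaining points lie in this disk, and no smaller disk contains both endpoints, so this is the minimum enclosing circle.
r = √(36.5) ≈ 6.042.

6.042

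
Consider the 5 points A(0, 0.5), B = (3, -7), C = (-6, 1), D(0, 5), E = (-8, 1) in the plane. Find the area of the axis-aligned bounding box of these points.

x ranges over [-8, 3], width 11.
y ranges over [-7, 5], height 12.
Area = 11 × 12 = 132.

132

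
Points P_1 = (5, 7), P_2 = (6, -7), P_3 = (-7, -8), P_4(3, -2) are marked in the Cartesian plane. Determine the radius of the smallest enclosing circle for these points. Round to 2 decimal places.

9.60

By Welzl's lemma the MEC is supported by two points (diametrically opposite) or three points (on a circumcircle).
The farthest pair is P_1–P_3 with squared distance 369. The circle on this segment as diameter has centre (-1, -0.5) and r² = 369/4 = 92.25.
Check P_2: distance² to centre = 91.25 ≤ 92.25, so it lies inside.
All remaining points lie in this disk, and no smaller disk contains both endpoints, so this is the minimum enclosing circle.
r = √(92.25) ≈ 9.60.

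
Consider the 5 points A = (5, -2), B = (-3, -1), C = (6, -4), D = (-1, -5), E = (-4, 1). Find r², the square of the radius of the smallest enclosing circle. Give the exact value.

31.25

By Welzl's lemma the MEC is supported by two points (diametrically opposite) or three points (on a circumcircle).
The farthest pair is C–E with squared distance 125. The circle on this segment as diameter has centre (1, -1.5) and r² = 125/4 = 31.25.
Check A: distance² to centre = 16.25 ≤ 31.25, so it lies inside.
All remaining points lie in this disk, and no smaller disk contains both endpoints, so this is the minimum enclosing circle.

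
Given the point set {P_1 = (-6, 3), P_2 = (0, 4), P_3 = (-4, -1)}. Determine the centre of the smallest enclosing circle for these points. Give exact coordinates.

(-36/13, 55/26)

Side lengths²: P_1P_2² = 37, P_1P_3² = 20, P_2P_3² = 41.
Since P_2P_3² = 41 < 37 + 20 = 57, the triangle is acute, so the smallest enclosing circle is the circumcircle.
Circumcentre = (-36/13, 55/26), r² = 7585/676.
Centre = (-36/13, 55/26).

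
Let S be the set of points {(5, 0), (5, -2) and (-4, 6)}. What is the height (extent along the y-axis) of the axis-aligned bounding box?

8

max y = 6, min y = -2, so height = 8.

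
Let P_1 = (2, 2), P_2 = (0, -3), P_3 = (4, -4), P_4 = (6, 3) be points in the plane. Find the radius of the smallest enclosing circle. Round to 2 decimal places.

4.24

The minimum enclosing circle of a finite set is fixed by two of the points (as a diameter) or three (as a circumcircle).
The farthest pair is P_2–P_4 with squared distance 72. The circle on this segment as diameter has centre (3, 0) and r² = 72/4 = 18.
Check P_1: distance² to centre = 5 ≤ 18, so it lies inside.
All remaining points lie in this disk, and no smaller disk contains both endpoints, so this is the minimum enclosing circle.
r = √18 ≈ 4.24.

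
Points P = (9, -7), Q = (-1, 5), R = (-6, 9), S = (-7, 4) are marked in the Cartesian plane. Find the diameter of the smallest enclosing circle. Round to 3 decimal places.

21.932

A smallest enclosing disk is always determined by at most three of the input points on its boundary.
The farthest pair is P–R with squared distance 481. The circle on this segment as diameter has centre (1.5, 1) and r² = 481/4 = 120.25.
Check Q: distance² to centre = 22.25 ≤ 120.25, so it lies inside.
All remaining points lie in this disk, and no smaller disk contains both endpoints, so this is the minimum enclosing circle.
Diameter = 2r = 2√(120.25) ≈ 21.932.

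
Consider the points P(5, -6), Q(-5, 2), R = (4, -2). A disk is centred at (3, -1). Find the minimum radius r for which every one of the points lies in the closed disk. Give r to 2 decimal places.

The required radius is the distance from (3, -1) to the farthest point.
Squared distances: 29, 73, 2.
Maximum is 73, attained at Q.
r = √73 ≈ 8.54.

8.54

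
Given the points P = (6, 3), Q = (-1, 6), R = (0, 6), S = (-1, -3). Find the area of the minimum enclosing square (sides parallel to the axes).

81

The bounding box has width 7 and height 9.
An axis-aligned square enclosing the set must have side ≥ max(width, height).
So the minimum side is max(7, 9) = 9.
Area = 9² = 81.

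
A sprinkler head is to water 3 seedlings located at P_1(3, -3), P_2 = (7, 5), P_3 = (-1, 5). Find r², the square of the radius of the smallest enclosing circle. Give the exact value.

25

Side lengths²: P_1P_2² = 80, P_1P_3² = 80, P_2P_3² = 64.
Since P_1P_3² = 80 < 80 + 64 = 144, the triangle is acute, so the smallest enclosing circle is the circumcircle.
Circumcentre = (3, 2), r² = 25.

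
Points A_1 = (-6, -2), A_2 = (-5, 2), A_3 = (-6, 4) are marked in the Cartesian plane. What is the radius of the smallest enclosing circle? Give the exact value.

Side lengths²: A_1A_2² = 17, A_1A_3² = 36, A_2A_3² = 5.
Since A_1A_3² = 36 ≥ 17 + 5 = 22, the angle opposite A_1A_3 is not acute, so the smallest enclosing circle has A_1A_3 as diameter.
Centre = midpoint of A_1A_3 = (-6, 1), r² = 36/4 = 9.
r = √9 = 3.

3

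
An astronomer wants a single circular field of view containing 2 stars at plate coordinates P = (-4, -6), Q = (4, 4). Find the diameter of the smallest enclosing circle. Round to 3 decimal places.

The smallest circle enclosing two points has them as diameter endpoints.
Centre = midpoint = (0, -1); r² = |PQ|²/4 = 164/4 = 41.
Diameter = 2r = 2√41 ≈ 12.806.

12.806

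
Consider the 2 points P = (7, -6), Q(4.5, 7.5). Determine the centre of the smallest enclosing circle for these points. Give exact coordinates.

(5.75, 0.75)

The smallest circle enclosing two points has them as diameter endpoints.
Centre = midpoint = (5.75, 0.75); r² = |PQ|²/4 = 188.5/4 = 47.125.
Centre = (5.75, 0.75).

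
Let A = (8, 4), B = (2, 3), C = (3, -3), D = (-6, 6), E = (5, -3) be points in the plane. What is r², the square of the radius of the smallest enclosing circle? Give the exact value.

73225/1352

A smallest enclosing disk is always determined by at most three of the input points on its boundary.
The minimum enclosing circle is determined by three boundary points: A, D, E.
Their circumcentre is (37/52, 155/52) with r² = 73225/1352.
The farthest remaining point C is at distance² 55441/1352 ≤ 73225/1352.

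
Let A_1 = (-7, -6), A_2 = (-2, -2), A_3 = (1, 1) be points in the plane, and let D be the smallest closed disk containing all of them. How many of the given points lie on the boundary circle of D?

Side lengths²: A_1A_2² = 41, A_1A_3² = 113, A_2A_3² = 18.
Since A_1A_3² = 113 ≥ 41 + 18 = 59, the angle opposite A_1A_3 is not acute, so the smallest enclosing circle has A_1A_3 as diameter.
Centre = midpoint of A_1A_3 = (-3, -2.5), r² = 113/4 = 28.25.
The points at distance exactly r from the centre are A_1, A_3 — 2 points.

2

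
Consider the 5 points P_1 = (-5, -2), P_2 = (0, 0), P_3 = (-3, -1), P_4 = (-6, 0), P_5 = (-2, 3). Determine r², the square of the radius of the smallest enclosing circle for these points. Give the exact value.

The minimum enclosing circle is determined by three boundary points: P_2, P_4, P_5.
Their circumcentre is (-3, 1/6) with r² = 325/36.
The farthest remaining point P_1 is at distance² 313/36 ≤ 325/36.

325/36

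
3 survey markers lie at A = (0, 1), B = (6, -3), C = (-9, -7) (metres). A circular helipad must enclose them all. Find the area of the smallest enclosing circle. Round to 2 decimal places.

189.28

Side lengths²: AB² = 52, AC² = 145, BC² = 241.
Since BC² = 241 ≥ 145 + 52 = 197, the angle opposite BC is not acute, so the smallest enclosing circle has BC as diameter.
Centre = midpoint of BC = (-1.5, -5), r² = 241/4 = 60.25.
Area = π·r² = π·60.25 ≈ 189.28.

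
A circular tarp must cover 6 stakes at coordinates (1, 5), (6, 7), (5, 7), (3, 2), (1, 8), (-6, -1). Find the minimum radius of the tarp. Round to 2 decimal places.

A smallest enclosing disk is always determined by at most three of the input points on its boundary.
The farthest pair is (6, 7)–(-6, -1) with squared distance 208. The circle on this segment as diameter has centre (0, 3) and r² = 208/4 = 52.
Check (1, 5): distance² to centre = 5 ≤ 52, so it lies inside.
All remaining points lie in this disk, and no smaller disk contains both endpoints, so this is the minimum enclosing circle.
r = √52 ≈ 7.21.

7.21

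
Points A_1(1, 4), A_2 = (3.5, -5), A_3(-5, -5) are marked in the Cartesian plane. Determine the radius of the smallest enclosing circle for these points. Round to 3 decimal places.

5.613

Side lengths²: A_1A_2² = 87.25, A_1A_3² = 117, A_2A_3² = 72.25.
Since A_1A_3² = 117 < 87.25 + 72.25 = 159.5, the triangle is acute, so the smallest enclosing circle is the circumcircle.
Circumcentre = (-0.75, -4/3), r² = 4537/144.
r = √(4537/144) ≈ 5.613.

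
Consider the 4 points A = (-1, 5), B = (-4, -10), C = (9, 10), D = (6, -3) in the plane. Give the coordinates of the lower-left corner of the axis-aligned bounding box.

x-range [-4, 9], y-range [-10, 10].
The lower-left corner is (-4, -10).

(-4, -10)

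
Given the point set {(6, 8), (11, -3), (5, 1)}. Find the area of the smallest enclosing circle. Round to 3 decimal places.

114.668

Call the three points A, B, C in the order given.
Side lengths²: AB² = 146, AC² = 50, BC² = 52.
Since AB² = 146 ≥ 52 + 50 = 102, the angle opposite AB is not acute, so the smallest enclosing circle has AB as diameter.
Centre = midpoint of AB = (8.5, 2.5), r² = 146/4 = 36.5.
Area = π·r² = π·36.5 ≈ 114.668.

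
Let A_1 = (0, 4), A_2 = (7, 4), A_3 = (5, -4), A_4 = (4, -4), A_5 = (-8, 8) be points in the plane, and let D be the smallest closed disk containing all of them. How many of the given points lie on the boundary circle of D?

A smallest enclosing disk is always determined by at most three of the input points on its boundary.
The farthest pair is A_3–A_5 with squared distance 313. The circle on this segment as diameter has centre (-1.5, 2) and r² = 313/4 = 78.25.
Check A_1: distance² to centre = 6.25 ≤ 78.25, so it lies inside.
All remaining points lie in this disk, and no smaller disk contains both endpoints, so this is the minimum enclosing circle.
The points at distance exactly r from the centre are A_3, A_5 — 2 points.

2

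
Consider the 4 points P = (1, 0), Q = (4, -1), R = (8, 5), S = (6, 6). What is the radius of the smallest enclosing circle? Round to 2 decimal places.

4.30

By Welzl's lemma the MEC is supported by two points (diametrically opposite) or three points (on a circumcircle).
The farthest pair is P–R with squared distance 74. The circle on this segment as diameter has centre (4.5, 2.5) and r² = 74/4 = 18.5.
Check Q: distance² to centre = 12.5 ≤ 18.5, so it lies inside.
All remaining points lie in this disk, and no smaller disk contains both endpoints, so this is the minimum enclosing circle.
r = √(18.5) ≈ 4.30.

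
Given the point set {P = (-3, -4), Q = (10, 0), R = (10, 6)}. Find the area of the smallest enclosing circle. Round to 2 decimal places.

Side lengths²: PQ² = 185, PR² = 269, QR² = 36.
Since PR² = 269 ≥ 185 + 36 = 221, the angle opposite PR is not acute, so the smallest enclosing circle has PR as diameter.
Centre = midpoint of PR = (3.5, 1), r² = 269/4 = 67.25.
Area = π·r² = π·67.25 ≈ 211.27.

211.27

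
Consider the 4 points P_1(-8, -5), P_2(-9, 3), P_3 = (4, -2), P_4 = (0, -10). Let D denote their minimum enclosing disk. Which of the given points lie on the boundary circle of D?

The minimum enclosing circle is determined by three boundary points: P_2, P_3, P_4.
Their circumcentre is (-120/31, -95/31) with r² = 60625/961.
The farthest remaining point P_1 is at distance² 19984/961 ≤ 60625/961.
The points at distance exactly r from the centre are P_2, P_3, P_4 — 3 points.

P_2, P_3, P_4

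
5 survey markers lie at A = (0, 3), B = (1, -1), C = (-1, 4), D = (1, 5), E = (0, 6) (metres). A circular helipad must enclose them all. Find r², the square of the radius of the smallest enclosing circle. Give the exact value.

The farthest pair is B–E with squared distance 50. The circle on this segment as diameter has centre (0.5, 2.5) and r² = 50/4 = 12.5.
Check A: distance² to centre = 0.5 ≤ 12.5, so it lies inside.
All remaining points lie in this disk, and no smaller disk contains both endpoints, so this is the minimum enclosing circle.

12.5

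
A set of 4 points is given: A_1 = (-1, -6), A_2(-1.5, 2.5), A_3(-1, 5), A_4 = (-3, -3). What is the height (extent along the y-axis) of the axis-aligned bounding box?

max y = 5, min y = -6, so height = 11.

11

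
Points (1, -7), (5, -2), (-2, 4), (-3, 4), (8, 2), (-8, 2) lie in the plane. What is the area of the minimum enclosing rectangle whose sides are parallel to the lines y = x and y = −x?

144

In coordinates u = x + y, v = x − y the rectangle is axis-aligned; the map (x,y)→(u,v) scales areas by 2.
u-values: -6, 3, 2, 1, 10, -6; range = 10 − (-6) = 16.
v-values: 8, 7, -6, -7, 6, -10; range = 8 − (-10) = 18.
Area = (16 × 18) / 2 = 144.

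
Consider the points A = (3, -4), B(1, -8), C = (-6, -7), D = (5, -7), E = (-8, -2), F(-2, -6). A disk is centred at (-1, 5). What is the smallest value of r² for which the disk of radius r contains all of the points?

180

The required radius is the distance from (-1, 5) to the farthest point.
Squared distances: 97, 173, 169, 180, 98, 122.
Maximum is 180, attained at D.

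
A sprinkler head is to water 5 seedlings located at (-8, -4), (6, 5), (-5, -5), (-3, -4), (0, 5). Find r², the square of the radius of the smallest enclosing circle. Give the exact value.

69.25

The minimum enclosing circle of a finite set is fixed by two of the points (as a diameter) or three (as a circumcircle).
The farthest pair is (-8, -4)–(6, 5) with squared distance 277. The circle on this segment as diameter has centre (-1, 0.5) and r² = 277/4 = 69.25.
Check (-5, -5): distance² to centre = 46.25 ≤ 69.25, so it lies inside.
All remaining points lie in this disk, and no smaller disk contains both endpoints, so this is the minimum enclosing circle.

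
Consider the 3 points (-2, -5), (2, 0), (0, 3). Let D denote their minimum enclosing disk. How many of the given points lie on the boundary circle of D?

Call the three points A, B, C in the order given.
Side lengths²: AB² = 41, AC² = 68, BC² = 13.
Since AC² = 68 ≥ 41 + 13 = 54, the angle opposite AC is not acute, so the smallest enclosing circle has AC as diameter.
Centre = midpoint of AC = (-1, -1), r² = 68/4 = 17.
The points at distance exactly r from the centre are (-2, -5), (0, 3) — 2 points.

2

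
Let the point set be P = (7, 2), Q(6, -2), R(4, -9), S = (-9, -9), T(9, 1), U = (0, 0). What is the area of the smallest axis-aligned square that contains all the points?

The bounding box has width 18 and height 11.
An axis-aligned square enclosing the set must have side ≥ max(width, height).
So the minimum side is max(18, 11) = 18.
Area = 18² = 324.

324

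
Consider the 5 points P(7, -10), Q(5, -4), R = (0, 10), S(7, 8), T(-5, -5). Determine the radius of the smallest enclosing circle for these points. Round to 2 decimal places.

10.59

The farthest pair is P–R with squared distance 449. The circle on this segment as diameter has centre (3.5, 0) and r² = 449/4 = 112.25.
Check Q: distance² to centre = 18.25 ≤ 112.25, so it lies inside.
All remaining points lie in this disk, and no smaller disk contains both endpoints, so this is the minimum enclosing circle.
r = √(112.25) ≈ 10.59.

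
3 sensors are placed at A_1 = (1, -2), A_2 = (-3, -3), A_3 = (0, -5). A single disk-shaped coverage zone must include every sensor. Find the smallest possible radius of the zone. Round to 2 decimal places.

2.14

Side lengths²: A_1A_2² = 17, A_1A_3² = 10, A_2A_3² = 13.
Since A_1A_2² = 17 < 13 + 10 = 23, the triangle is acute, so the smallest enclosing circle is the circumcircle.
Circumcentre = (-19/22, -67/22), r² = 1105/242.
r = √(1105/242) ≈ 2.14.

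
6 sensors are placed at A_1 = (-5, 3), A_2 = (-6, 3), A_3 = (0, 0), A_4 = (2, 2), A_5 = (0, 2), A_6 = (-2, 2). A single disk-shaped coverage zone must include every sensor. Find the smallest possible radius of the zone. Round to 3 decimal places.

4.031

A smallest enclosing disk is always determined by at most three of the input points on its boundary.
The farthest pair is A_2–A_4 with squared distance 65. The circle on this segment as diameter has centre (-2, 2.5) and r² = 65/4 = 16.25.
Check A_1: distance² to centre = 9.25 ≤ 16.25, so it lies inside.
All remaining points lie in this disk, and no smaller disk contains both endpoints, so this is the minimum enclosing circle.
r = √(16.25) ≈ 4.031.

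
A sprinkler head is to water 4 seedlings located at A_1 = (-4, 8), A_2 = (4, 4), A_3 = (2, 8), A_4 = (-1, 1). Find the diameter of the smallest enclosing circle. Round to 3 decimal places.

By Welzl's lemma the MEC is supported by two points (diametrically opposite) or three points (on a circumcircle).
The minimum enclosing circle is determined by three boundary points: A_1, A_2, A_4.
Their circumcentre is (-3/11, 60/11) with r² = 2465/121.
The farthest remaining point A_3 is at distance² 1409/121 ≤ 2465/121.
Diameter = 2r = 2√(2465/121) ≈ 9.027.

9.027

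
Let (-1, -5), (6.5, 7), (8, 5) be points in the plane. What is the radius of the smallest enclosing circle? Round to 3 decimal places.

Call the three points A, B, C in the order given.
Side lengths²: AB² = 200.25, AC² = 181, BC² = 6.25.
Since AB² = 200.25 ≥ 181 + 6.25 = 187.25, the angle opposite AB is not acute, so the smallest enclosing circle has AB as diameter.
Centre = midpoint of AB = (2.75, 1), r² = 200.25/4 = 50.0625.
r = √(50.0625) ≈ 7.075.

7.075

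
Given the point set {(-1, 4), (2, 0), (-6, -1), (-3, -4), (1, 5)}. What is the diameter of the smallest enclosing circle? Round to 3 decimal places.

The minimum enclosing circle of a finite set is fixed by two of the points (as a diameter) or three (as a circumcircle).
The minimum enclosing circle is determined by three boundary points: (-6, -1), (-3, -4), (1, 5).
Their circumcentre is (-35/26, 17/26) with r² = 8245/338.
The farthest remaining point (2, 0) is at distance² 3929/338 ≤ 8245/338.
Diameter = 2r = 2√(8245/338) ≈ 9.878.

9.878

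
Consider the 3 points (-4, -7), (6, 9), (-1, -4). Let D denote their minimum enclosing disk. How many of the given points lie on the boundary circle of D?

Call the three points A, B, C in the order given.
Side lengths²: AB² = 356, AC² = 18, BC² = 218.
Since AB² = 356 ≥ 218 + 18 = 236, the angle opposite AB is not acute, so the smallest enclosing circle has AB as diameter.
Centre = midpoint of AB = (1, 1), r² = 356/4 = 89.
The points at distance exactly r from the centre are (-4, -7), (6, 9) — 2 points.

2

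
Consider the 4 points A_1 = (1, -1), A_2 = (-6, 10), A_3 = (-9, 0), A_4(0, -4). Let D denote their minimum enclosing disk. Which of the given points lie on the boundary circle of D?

By Welzl's lemma the MEC is supported by two points (diametrically opposite) or three points (on a circumcircle).
The farthest pair is A_2–A_4 with squared distance 232. The circle on this segment as diameter has centre (-3, 3) and r² = 232/4 = 58.
Check A_1: distance² to centre = 32 ≤ 58, so it lies inside.
All remaining points lie in this disk, and no smaller disk contains both endpoints, so this is the minimum enclosing circle.
The points at distance exactly r from the centre are A_2, A_4 — 2 points.

A_2, A_4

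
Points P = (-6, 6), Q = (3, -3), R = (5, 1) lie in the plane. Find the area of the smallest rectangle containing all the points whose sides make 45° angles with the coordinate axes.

54

In coordinates u = x + y, v = x − y the rectangle is axis-aligned; the map (x,y)→(u,v) scales areas by 2.
u-values: 0, 0, 6; range = 6 − 0 = 6.
v-values: -12, 6, 4; range = 6 − (-12) = 18.
Area = (6 × 18) / 2 = 54.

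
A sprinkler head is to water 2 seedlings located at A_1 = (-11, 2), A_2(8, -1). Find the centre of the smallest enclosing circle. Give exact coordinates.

(-1.5, 0.5)

The smallest circle enclosing two points has them as diameter endpoints.
Centre = midpoint = (-1.5, 0.5); r² = |A_1A_2|²/4 = 370/4 = 92.5.
Centre = (-1.5, 0.5).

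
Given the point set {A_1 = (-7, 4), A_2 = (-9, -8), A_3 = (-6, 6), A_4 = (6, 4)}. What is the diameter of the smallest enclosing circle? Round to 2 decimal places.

19.21

A smallest enclosing disk is always determined by at most three of the input points on its boundary.
The farthest pair is A_2–A_4 with squared distance 369. The circle on this segment as diameter has centre (-1.5, -2) and r² = 369/4 = 92.25.
Check A_1: distance² to centre = 66.25 ≤ 92.25, so it lies inside.
All remaining points lie in this disk, and no smaller disk contains both endpoints, so this is the minimum enclosing circle.
Diameter = 2r = 2√(92.25) ≈ 19.21.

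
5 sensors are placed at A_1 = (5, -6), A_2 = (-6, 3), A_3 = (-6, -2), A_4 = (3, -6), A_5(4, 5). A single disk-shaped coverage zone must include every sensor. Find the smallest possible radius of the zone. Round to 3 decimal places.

The minimum enclosing circle is determined by three boundary points: A_1, A_2, A_5.
Their circumcentre is (-1/56, -51/56) with r² = 80093/1568.
The farthest remaining point A_3 is at distance² 57973/1568 ≤ 80093/1568.
r = √(80093/1568) ≈ 7.147.

7.147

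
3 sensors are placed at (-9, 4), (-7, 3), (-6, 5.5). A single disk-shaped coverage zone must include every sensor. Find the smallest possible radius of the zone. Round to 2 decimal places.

Call the three points A, B, C in the order given.
Side lengths²: AB² = 5, AC² = 11.25, BC² = 7.25.
Since AC² = 11.25 < 7.25 + 5 = 12.25, the triangle is acute, so the smallest enclosing circle is the circumcircle.
Circumcentre = (-7.4375, 4.625), r² = 2.83203125.
r = √(2.83203125) ≈ 1.68.

1.68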